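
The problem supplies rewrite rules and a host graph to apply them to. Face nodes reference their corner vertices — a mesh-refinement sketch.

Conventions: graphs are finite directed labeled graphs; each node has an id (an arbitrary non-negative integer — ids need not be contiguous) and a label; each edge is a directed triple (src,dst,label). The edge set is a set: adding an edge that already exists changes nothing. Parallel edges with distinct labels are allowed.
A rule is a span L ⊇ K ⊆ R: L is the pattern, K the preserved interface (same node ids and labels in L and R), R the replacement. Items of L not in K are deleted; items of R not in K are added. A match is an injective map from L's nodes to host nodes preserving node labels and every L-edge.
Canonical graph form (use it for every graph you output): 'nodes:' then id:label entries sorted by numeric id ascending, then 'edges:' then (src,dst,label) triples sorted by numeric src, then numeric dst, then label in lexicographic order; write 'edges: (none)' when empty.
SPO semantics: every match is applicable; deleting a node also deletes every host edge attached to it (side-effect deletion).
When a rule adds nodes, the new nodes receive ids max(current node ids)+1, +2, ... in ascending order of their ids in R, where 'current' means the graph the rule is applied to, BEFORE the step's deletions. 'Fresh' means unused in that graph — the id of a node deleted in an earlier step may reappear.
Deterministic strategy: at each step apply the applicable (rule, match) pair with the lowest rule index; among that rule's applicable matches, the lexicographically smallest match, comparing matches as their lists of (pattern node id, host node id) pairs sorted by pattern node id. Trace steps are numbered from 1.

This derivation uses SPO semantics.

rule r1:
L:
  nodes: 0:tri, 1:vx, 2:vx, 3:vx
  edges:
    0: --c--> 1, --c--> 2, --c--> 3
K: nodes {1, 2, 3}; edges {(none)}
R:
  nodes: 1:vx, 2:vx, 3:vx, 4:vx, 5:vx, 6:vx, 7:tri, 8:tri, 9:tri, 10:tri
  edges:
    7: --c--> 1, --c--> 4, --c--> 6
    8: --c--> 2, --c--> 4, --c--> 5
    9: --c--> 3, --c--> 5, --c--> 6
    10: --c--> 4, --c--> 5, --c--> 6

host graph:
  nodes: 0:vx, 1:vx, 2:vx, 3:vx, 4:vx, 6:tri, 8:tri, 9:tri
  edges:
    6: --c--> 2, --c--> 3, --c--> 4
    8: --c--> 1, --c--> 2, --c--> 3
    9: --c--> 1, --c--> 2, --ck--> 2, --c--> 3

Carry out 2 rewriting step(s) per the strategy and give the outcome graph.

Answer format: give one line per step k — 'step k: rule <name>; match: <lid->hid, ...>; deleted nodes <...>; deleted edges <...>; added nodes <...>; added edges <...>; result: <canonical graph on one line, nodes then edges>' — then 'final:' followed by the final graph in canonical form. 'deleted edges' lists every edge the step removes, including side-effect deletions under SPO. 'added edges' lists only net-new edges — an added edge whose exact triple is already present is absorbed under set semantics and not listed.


step 1: rule r1; match: 0->6, 1->2, 2->3, 3->4; deleted nodes 6; deleted edges (6,2,c); (6,3,c); (6,4,c); added nodes 10, 11, 12, 13, 14, 15, 16; added edges (13,2,c); (13,10,c); (13,12,c); (14,3,c); (14,10,c); (14,11,c); (15,4,c); (15,11,c); (15,12,c); (16,10,c); (16,11,c); (16,12,c); result: nodes: 0:vx, 1:vx, 2:vx, 3:vx, 4:vx, 8:tri, 9:tri, 10:vx, 11:vx, 12:vx, 13:tri, 14:tri, 15:tri, 16:tri edges: (8,1,c); (8,2,c); (8,3,c); (9,1,c); (9,2,c); (9,2,ck); (9,3,c); (13,2,c); (13,10,c); (13,12,c); (14,3,c); (14,10,c); (14,11,c); (15,4,c); (15,11,c); (15,12,c); (16,10,c); (16,11,c); (16,12,c)
step 2: rule r1; match: 0->8, 1->1, 2->2, 3->3; deleted nodes 8; deleted edges (8,1,c); (8,2,c); (8,3,c); added nodes 17, 18, 19, 20, 21, 22, 23; added edges (20,1,c); (20,17,c); (20,19,c); (21,2,c); (21,17,c); (21,18,c); (22,3,c); (22,18,c); (22,19,c); (23,17,c); (23,18,c); (23,19,c); result: nodes: 0:vx, 1:vx, 2:vx, 3:vx, 4:vx, 9:tri, 10:vx, 11:vx, 12:vx, 13:tri, 14:tri, 15:tri, 16:tri, 17:vx, 18:vx, 19:vx, 20:tri, 21:tri, 22:tri, 23:tri edges: (9,1,c); (9,2,c); (9,2,ck); (9,3,c); (13,2,c); (13,10,c); (13,12,c); (14,3,c); (14,10,c); (14,11,c); (15,4,c); (15,11,c); (15,12,c); (16,10,c); (16,11,c); (16,12,c); (20,1,c); (20,17,c); (20,19,c); (21,2,c); (21,17,c); (21,18,c); (22,3,c); (22,18,c); (22,19,c); (23,17,c); (23,18,c); (23,19,c)
final:
nodes: 0:vx, 1:vx, 2:vx, 3:vx, 4:vx, 9:tri, 10:vx, 11:vx, 12:vx, 13:tri, 14:tri, 15:tri, 16:tri, 17:vx, 18:vx, 19:vx, 20:tri, 21:tri, 22:tri, 23:tri
edges: (9,1,c); (9,2,c); (9,2,ck); (9,3,c); (13,2,c); (13,10,c); (13,12,c); (14,3,c); (14,10,c); (14,11,c); (15,4,c); (15,11,c); (15,12,c); (16,10,c); (16,11,c); (16,12,c); (20,1,c); (20,17,c); (20,19,c); (21,2,c); (21,17,c); (21,18,c); (22,3,c); (22,18,c); (22,19,c); (23,17,c); (23,18,c); (23,19,c)


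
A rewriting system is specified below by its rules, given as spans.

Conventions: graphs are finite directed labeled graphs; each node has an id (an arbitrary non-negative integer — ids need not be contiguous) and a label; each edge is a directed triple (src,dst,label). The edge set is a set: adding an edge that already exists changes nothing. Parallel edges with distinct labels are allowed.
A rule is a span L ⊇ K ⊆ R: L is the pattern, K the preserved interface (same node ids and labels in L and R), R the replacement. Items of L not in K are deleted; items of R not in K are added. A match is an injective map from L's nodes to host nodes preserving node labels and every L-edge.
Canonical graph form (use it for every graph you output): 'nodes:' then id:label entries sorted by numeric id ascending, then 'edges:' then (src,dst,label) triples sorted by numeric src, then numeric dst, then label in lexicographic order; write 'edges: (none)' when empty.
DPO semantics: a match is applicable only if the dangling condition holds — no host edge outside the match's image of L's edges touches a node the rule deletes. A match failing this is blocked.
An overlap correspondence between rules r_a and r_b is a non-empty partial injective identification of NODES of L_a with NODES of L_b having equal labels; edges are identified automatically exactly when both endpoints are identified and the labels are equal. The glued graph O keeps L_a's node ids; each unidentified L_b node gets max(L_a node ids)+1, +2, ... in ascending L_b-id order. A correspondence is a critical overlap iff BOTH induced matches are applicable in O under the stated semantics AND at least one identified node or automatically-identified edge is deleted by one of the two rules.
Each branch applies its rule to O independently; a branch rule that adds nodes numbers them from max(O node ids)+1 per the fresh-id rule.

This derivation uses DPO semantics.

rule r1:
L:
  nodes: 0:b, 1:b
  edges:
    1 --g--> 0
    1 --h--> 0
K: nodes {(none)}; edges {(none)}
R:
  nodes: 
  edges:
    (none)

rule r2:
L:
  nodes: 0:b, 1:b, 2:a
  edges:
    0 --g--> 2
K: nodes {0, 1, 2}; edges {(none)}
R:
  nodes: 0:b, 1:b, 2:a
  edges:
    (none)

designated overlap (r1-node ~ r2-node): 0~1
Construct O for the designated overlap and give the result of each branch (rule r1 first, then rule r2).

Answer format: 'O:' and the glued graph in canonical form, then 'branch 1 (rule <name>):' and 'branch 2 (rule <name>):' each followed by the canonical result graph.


O:
nodes: 0:b, 1:b, 2:b, 3:a
edges: (1,0,g); (1,0,h); (2,3,g)
branch 1 (rule r1):
nodes: 2:b, 3:a
edges: (2,3,g)
branch 2 (rule r2):
nodes: 0:b, 1:b, 2:b, 3:a
edges: (1,0,g); (1,0,h)


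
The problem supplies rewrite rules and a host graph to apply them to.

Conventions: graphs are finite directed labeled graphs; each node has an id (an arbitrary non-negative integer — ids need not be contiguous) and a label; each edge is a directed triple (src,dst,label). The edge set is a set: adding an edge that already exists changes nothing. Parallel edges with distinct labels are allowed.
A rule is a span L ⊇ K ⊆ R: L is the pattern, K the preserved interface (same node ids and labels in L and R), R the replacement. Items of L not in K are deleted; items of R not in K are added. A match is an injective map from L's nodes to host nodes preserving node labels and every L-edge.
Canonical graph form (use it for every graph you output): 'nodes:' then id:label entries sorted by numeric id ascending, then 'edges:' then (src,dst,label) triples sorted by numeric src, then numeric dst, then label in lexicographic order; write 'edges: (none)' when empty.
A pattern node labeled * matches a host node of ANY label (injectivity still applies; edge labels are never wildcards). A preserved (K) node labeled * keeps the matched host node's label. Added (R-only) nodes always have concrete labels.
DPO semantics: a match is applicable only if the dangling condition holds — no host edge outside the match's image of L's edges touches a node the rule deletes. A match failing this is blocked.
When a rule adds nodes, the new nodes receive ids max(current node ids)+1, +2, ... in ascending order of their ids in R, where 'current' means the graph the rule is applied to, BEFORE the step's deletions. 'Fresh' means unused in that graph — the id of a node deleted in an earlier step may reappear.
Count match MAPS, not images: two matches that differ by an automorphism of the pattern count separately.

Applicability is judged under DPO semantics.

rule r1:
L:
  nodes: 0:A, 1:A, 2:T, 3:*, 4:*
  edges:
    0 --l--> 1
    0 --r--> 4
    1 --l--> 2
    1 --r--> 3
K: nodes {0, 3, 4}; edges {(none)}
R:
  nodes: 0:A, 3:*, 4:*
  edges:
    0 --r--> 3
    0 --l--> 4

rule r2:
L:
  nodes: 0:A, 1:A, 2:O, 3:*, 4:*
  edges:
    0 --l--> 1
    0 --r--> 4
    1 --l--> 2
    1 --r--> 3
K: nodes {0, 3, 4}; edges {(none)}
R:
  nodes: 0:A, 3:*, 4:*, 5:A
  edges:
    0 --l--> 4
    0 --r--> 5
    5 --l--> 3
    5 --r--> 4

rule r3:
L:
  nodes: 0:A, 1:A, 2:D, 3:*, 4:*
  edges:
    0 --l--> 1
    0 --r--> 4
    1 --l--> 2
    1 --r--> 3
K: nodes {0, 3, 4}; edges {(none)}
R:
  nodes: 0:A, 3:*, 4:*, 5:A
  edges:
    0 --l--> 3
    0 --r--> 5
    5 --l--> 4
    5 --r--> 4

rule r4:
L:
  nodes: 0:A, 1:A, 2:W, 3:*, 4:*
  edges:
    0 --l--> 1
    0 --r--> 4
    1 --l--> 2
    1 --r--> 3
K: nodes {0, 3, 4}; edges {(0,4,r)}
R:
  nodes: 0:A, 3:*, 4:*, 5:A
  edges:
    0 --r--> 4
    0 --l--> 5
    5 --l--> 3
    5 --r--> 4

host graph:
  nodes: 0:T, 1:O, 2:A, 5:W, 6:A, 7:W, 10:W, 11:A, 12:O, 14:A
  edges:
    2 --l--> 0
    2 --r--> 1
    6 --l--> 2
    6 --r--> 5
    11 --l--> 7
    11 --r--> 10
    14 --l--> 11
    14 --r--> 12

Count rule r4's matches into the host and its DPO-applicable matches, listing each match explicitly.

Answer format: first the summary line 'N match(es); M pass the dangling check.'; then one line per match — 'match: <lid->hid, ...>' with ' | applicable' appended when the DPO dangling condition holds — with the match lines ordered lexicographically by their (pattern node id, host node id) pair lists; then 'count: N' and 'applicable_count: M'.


1 match(es); 1 pass the dangling check.
match: 0->14, 1->11, 2->7, 3->10, 4->12 | applicable
count: 1
applicable_count: 1


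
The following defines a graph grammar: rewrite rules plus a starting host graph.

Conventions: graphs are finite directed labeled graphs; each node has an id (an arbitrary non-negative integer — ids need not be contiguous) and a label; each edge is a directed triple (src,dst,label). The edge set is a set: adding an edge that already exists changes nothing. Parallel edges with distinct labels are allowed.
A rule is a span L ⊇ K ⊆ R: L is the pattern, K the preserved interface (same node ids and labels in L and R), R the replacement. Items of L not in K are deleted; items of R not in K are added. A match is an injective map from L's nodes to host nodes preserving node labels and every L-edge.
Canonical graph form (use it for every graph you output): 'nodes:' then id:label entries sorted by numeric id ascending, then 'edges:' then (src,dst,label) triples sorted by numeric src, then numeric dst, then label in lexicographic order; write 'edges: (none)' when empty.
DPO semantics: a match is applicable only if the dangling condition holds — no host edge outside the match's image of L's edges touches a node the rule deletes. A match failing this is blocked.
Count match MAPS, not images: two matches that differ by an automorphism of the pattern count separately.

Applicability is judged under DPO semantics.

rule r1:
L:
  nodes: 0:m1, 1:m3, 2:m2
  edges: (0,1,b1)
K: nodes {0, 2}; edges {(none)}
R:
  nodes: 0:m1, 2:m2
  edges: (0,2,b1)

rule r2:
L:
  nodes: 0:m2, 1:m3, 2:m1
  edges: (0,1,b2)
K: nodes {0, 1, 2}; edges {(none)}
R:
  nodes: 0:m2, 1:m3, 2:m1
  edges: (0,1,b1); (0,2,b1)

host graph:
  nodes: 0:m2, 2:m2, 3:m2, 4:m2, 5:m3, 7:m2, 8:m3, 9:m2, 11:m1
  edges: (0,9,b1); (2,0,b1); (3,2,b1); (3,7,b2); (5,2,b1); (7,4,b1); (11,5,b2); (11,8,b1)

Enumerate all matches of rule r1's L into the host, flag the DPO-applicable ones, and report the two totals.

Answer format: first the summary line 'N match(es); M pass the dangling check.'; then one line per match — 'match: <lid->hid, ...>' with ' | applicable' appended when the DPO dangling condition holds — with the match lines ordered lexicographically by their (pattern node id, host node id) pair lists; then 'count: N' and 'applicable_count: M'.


6 match(es); 6 pass the dangling check.
match: 0->11, 1->8, 2->0 | applicable
match: 0->11, 1->8, 2->2 | applicable
match: 0->11, 1->8, 2->3 | applicable
match: 0->11, 1->8, 2->4 | applicable
match: 0->11, 1->8, 2->7 | applicable
match: 0->11, 1->8, 2->9 | applicable
count: 6
applicable_count: 6


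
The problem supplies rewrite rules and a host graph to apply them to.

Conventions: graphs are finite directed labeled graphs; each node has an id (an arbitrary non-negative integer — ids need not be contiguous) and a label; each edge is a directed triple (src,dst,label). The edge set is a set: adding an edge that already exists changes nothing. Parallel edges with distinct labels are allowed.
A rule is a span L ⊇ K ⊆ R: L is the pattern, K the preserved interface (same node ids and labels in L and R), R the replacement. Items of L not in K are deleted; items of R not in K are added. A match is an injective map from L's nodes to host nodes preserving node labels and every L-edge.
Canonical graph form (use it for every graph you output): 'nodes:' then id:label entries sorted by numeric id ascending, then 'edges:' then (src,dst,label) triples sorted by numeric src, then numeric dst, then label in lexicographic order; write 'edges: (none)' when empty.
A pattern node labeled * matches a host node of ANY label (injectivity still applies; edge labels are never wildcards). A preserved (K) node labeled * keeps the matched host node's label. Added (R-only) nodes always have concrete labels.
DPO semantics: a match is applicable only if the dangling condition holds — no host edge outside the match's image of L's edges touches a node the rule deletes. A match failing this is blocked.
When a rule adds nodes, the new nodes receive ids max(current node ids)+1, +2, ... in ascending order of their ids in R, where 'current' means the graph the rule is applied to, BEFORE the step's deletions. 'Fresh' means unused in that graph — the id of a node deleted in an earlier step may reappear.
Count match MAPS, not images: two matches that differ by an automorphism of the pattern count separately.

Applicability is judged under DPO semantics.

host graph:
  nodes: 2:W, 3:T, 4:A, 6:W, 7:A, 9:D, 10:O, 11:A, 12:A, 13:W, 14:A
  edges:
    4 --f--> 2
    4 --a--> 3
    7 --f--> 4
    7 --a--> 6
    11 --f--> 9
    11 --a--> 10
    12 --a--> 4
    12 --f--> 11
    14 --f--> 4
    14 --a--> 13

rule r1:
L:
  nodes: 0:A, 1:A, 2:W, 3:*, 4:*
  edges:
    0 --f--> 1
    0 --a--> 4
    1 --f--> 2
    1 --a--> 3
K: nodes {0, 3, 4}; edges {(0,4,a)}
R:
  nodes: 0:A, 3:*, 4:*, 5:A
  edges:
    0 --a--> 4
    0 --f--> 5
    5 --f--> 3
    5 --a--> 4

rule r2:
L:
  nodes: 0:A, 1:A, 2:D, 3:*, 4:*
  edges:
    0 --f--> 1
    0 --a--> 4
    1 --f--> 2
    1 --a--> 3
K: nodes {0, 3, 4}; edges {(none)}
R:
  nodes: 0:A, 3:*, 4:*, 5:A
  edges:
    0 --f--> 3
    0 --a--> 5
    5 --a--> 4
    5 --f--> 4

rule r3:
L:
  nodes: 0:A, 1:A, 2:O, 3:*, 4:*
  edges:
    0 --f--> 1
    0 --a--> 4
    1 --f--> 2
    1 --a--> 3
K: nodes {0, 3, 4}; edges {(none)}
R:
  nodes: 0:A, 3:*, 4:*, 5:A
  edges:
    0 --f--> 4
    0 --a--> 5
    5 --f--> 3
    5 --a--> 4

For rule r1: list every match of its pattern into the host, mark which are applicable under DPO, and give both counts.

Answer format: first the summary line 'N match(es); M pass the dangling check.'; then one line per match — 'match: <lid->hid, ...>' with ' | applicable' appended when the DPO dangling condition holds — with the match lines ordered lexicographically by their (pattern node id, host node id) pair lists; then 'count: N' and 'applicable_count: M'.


2 match(es); 0 pass the dangling check.
match: 0->7, 1->4, 2->2, 3->3, 4->6
match: 0->14, 1->4, 2->2, 3->3, 4->13
count: 2
applicable_count: 0


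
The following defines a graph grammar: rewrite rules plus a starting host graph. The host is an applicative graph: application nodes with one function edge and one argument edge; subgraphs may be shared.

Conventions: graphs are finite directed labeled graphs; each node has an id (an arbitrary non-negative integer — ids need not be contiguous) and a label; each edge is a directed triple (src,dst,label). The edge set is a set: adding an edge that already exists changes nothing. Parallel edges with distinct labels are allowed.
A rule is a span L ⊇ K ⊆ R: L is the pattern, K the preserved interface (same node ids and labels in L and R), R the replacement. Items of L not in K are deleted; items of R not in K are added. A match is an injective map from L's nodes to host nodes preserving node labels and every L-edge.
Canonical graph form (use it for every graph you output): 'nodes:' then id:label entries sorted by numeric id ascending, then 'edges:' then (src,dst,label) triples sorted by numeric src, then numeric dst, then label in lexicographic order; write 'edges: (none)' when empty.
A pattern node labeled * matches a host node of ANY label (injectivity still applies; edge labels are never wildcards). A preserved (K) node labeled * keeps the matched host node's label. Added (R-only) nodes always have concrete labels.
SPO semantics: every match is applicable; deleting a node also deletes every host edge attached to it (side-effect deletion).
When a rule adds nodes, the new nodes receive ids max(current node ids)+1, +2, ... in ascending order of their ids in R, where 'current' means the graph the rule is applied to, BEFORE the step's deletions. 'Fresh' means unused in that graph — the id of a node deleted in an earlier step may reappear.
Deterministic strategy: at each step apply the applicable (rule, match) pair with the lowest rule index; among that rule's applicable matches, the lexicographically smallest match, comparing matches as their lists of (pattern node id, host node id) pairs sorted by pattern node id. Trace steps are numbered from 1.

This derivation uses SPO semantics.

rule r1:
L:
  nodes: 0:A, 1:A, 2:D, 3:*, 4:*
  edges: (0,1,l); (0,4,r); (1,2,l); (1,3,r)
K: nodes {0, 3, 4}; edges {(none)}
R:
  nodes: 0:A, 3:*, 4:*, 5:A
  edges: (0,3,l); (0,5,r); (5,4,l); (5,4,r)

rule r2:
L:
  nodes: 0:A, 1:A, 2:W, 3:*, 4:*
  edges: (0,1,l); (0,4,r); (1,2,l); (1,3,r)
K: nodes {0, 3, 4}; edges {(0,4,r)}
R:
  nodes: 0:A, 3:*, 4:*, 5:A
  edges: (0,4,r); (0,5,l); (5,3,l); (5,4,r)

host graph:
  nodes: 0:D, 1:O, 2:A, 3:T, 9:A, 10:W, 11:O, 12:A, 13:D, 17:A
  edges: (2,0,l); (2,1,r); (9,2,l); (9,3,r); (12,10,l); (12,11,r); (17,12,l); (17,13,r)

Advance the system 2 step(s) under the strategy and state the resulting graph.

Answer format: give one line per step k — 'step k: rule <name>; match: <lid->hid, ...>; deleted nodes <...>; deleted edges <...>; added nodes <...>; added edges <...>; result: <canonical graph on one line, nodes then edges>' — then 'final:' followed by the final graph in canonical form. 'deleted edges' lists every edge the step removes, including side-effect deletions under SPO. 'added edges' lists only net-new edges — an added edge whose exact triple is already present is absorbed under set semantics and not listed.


step 1: rule r1; match: 0->9, 1->2, 2->0, 3->1, 4->3; deleted nodes 0, 2; deleted edges (2,0,l); (2,1,r); (9,2,l); (9,3,r); added nodes 18; added edges (9,1,l); (9,18,r); (18,3,l); (18,3,r); result: nodes: 1:O, 3:T, 9:A, 10:W, 11:O, 12:A, 13:D, 17:A, 18:A edges: (9,1,l); (9,18,r); (12,10,l); (12,11,r); (17,12,l); (17,13,r); (18,3,l); (18,3,r)
step 2: rule r2; match: 0->17, 1->12, 2->10, 3->11, 4->13; deleted nodes 10, 12; deleted edges (12,10,l); (12,11,r); (17,12,l); added nodes 19; added edges (17,19,l); (19,11,l); (19,13,r); result: nodes: 1:O, 3:T, 9:A, 11:O, 13:D, 17:A, 18:A, 19:A edges: (9,1,l); (9,18,r); (17,13,r); (17,19,l); (18,3,l); (18,3,r); (19,11,l); (19,13,r)
final:
nodes: 1:O, 3:T, 9:A, 11:O, 13:D, 17:A, 18:A, 19:A
edges: (9,1,l); (9,18,r); (17,13,r); (17,19,l); (18,3,l); (18,3,r); (19,11,l); (19,13,r)


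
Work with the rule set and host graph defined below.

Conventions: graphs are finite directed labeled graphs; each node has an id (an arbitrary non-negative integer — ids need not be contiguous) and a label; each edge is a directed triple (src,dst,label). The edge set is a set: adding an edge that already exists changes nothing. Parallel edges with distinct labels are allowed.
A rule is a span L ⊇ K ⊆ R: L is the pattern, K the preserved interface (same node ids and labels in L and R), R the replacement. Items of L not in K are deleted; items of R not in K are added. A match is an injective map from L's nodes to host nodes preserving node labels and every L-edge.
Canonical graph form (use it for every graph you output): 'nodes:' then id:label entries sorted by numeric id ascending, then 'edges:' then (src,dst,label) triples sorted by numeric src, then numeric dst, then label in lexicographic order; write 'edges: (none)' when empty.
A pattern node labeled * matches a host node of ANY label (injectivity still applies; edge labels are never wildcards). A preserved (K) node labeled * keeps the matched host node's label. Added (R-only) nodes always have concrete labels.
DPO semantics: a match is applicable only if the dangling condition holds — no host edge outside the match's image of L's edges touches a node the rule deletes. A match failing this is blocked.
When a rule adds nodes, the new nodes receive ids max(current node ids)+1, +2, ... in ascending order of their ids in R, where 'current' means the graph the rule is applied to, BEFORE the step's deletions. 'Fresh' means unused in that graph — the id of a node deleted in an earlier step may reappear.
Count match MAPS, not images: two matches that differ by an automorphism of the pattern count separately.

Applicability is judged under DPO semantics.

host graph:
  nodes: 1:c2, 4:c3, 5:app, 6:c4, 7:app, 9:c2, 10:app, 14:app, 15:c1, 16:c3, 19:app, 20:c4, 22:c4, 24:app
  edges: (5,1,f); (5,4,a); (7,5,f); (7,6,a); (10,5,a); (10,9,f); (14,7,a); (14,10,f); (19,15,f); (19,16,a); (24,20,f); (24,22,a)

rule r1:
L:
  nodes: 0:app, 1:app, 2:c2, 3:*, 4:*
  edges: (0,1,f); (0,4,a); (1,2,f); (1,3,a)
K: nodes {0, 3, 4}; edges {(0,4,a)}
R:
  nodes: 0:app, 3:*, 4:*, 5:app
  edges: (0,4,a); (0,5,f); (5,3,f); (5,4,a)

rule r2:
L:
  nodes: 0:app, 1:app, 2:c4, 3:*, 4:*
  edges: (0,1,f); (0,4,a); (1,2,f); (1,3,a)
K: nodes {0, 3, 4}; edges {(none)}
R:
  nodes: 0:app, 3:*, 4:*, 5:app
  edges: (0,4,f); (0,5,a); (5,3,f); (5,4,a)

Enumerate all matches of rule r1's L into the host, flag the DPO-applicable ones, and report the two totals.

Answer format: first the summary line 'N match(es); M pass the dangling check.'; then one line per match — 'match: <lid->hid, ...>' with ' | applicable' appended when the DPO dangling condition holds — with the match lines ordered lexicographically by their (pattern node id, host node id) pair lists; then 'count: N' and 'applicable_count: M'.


2 match(es); 1 pass the dangling check.
match: 0->7, 1->5, 2->1, 3->4, 4->6
match: 0->14, 1->10, 2->9, 3->5, 4->7 | applicable
count: 2
applicable_count: 1


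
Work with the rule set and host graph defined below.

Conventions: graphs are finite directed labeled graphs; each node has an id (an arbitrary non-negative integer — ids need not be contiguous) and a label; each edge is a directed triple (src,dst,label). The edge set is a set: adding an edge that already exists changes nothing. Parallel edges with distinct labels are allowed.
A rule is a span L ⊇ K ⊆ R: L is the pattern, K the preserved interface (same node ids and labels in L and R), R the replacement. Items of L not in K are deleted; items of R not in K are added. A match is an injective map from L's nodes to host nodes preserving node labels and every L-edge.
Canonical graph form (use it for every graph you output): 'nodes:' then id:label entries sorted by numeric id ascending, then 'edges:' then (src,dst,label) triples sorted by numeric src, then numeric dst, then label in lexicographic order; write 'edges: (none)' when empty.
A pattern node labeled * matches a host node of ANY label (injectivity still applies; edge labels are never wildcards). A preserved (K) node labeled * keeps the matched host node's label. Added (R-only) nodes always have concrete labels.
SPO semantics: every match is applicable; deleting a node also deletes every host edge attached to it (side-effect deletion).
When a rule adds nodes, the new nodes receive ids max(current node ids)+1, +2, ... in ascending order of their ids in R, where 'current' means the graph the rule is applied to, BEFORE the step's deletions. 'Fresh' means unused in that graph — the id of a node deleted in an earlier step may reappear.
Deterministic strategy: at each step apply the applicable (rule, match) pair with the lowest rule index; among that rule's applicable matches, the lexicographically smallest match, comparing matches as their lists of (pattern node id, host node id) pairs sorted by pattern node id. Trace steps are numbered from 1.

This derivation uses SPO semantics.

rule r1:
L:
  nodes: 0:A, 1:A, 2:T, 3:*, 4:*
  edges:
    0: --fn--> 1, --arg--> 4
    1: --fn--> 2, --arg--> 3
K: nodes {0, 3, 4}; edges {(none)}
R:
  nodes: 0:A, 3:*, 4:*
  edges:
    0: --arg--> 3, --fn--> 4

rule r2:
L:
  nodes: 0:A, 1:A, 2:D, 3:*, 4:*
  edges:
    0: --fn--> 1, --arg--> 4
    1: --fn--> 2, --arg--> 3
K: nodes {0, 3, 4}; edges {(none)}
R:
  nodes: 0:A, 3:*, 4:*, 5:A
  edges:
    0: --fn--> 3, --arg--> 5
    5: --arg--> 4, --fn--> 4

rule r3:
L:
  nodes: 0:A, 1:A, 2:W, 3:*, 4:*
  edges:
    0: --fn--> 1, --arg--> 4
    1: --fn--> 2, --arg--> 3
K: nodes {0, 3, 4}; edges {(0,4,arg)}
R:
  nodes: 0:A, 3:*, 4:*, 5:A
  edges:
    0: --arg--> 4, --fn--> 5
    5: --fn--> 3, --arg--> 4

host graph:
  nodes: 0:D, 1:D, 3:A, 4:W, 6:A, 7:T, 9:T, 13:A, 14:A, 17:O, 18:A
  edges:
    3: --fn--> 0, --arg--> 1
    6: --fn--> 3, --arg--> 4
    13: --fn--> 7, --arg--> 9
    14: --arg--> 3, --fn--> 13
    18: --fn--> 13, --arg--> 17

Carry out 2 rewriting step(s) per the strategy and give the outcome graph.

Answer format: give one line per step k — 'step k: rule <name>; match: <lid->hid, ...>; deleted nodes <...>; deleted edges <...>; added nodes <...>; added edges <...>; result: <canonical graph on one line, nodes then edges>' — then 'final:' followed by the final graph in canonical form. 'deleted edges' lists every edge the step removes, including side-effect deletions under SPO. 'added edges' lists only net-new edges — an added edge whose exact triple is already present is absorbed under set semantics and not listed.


step 1: rule r1; match: 0->14, 1->13, 2->7, 3->9, 4->3; deleted nodes 7, 13; deleted edges (13,7,fn); (13,9,arg); (14,3,arg); (14,13,fn); (18,13,fn); added nodes (none); added edges (14,3,fn); (14,9,arg); result: nodes: 0:D, 1:D, 3:A, 4:W, 6:A, 9:T, 14:A, 17:O, 18:A edges: (3,0,fn); (3,1,arg); (6,3,fn); (6,4,arg); (14,3,fn); (14,9,arg); (18,17,arg)
step 2: rule r2; match: 0->6, 1->3, 2->0, 3->1, 4->4; deleted nodes 0, 3; deleted edges (3,0,fn); (3,1,arg); (6,3,fn); (6,4,arg); (14,3,fn); added nodes 19; added edges (6,1,fn); (6,19,arg); (19,4,arg); (19,4,fn); result: nodes: 1:D, 4:W, 6:A, 9:T, 14:A, 17:O, 18:A, 19:A edges: (6,1,fn); (6,19,arg); (14,9,arg); (18,17,arg); (19,4,arg); (19,4,fn)
final:
nodes: 1:D, 4:W, 6:A, 9:T, 14:A, 17:O, 18:A, 19:A
edges: (6,1,fn); (6,19,arg); (14,9,arg); (18,17,arg); (19,4,arg); (19,4,fn)


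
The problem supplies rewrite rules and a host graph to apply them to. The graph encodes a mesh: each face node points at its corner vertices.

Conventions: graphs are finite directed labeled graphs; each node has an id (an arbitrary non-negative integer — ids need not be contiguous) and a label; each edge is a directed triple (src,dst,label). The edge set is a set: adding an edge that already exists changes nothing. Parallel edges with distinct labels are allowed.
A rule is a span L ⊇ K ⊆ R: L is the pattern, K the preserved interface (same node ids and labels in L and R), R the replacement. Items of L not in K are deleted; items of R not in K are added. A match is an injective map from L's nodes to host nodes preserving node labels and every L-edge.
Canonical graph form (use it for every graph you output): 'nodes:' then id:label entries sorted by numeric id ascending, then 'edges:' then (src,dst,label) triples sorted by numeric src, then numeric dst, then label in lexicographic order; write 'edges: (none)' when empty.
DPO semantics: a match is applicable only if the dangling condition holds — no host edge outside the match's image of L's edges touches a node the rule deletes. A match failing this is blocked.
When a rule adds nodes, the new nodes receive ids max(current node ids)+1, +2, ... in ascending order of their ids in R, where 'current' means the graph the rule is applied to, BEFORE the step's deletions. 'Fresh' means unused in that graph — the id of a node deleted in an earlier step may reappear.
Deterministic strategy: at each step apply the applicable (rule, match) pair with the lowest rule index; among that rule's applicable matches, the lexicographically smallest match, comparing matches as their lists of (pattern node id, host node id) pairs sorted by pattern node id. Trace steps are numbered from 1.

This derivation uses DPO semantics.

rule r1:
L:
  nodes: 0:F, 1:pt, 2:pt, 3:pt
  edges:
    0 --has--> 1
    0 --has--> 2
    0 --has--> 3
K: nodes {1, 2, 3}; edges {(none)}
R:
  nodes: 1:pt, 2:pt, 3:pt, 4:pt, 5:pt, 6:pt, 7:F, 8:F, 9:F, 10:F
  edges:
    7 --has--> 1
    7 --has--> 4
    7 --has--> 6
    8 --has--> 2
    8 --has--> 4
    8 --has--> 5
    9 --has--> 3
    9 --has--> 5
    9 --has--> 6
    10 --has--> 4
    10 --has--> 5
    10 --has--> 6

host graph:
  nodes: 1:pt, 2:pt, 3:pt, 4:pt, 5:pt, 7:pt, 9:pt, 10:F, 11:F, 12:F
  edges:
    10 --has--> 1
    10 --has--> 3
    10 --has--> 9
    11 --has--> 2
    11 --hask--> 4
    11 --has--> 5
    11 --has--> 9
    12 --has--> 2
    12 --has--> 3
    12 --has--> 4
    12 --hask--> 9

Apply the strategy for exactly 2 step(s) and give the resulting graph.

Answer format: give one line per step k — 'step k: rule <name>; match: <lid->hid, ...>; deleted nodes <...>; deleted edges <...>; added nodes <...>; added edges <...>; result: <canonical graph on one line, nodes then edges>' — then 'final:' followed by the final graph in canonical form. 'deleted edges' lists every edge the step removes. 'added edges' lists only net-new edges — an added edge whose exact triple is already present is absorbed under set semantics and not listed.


step 1: rule r1; match: 0->10, 1->1, 2->3, 3->9; deleted nodes 10; deleted edges (10,1,has); (10,3,has); (10,9,has); added nodes 13, 14, 15, 16, 17, 18, 19; added edges (16,1,has); (16,13,has); (16,15,has); (17,3,has); (17,13,has); (17,14,has); (18,9,has); (18,14,has); (18,15,has); (19,13,has); (19,14,has); (19,15,has); result: nodes: 1:pt, 2:pt, 3:pt, 4:pt, 5:pt, 7:pt, 9:pt, 11:F, 12:F, 13:pt, 14:pt, 15:pt, 16:F, 17:F, 18:F, 19:F edges: (11,2,has); (11,4,hask); (11,5,has); (11,9,has); (12,2,has); (12,3,has); (12,4,has); (12,9,hask); (16,1,has); (16,13,has); (16,15,has); (17,3,has); (17,13,has); (17,14,has); (18,9,has); (18,14,has); (18,15,has); (19,13,has); (19,14,has); (19,15,has)
step 2: rule r1; match: 0->16, 1->1, 2->13, 3->15; deleted nodes 16; deleted edges (16,1,has); (16,13,has); (16,15,has); added nodes 20, 21, 22, 23, 24, 25, 26; added edges (23,1,has); (23,20,has); (23,22,has); (24,13,has); (24,20,has); (24,21,has); (25,15,has); (25,21,has); (25,22,has); (26,20,has); (26,21,has); (26,22,has); result: nodes: 1:pt, 2:pt, 3:pt, 4:pt, 5:pt, 7:pt, 9:pt, 11:F, 12:F, 13:pt, 14:pt, 15:pt, 17:F, 18:F, 19:F, 20:pt, 21:pt, 22:pt, 23:F, 24:F, 25:F, 26:F edges: (11,2,has); (11,4,hask); (11,5,has); (11,9,has); (12,2,has); (12,3,has); (12,4,has); (12,9,hask); (17,3,has); (17,13,has); (17,14,has); (18,9,has); (18,14,has); (18,15,has); (19,13,has); (19,14,has); (19,15,has); (23,1,has); (23,20,has); (23,22,has); (24,13,has); (24,20,has); (24,21,has); (25,15,has); (25,21,has); (25,22,has); (26,20,has); (26,21,has); (26,22,has)
final:
nodes: 1:pt, 2:pt, 3:pt, 4:pt, 5:pt, 7:pt, 9:pt, 11:F, 12:F, 13:pt, 14:pt, 15:pt, 17:F, 18:F, 19:F, 20:pt, 21:pt, 22:pt, 23:F, 24:F, 25:F, 26:F
edges: (11,2,has); (11,4,hask); (11,5,has); (11,9,has); (12,2,has); (12,3,has); (12,4,has); (12,9,hask); (17,3,has); (17,13,has); (17,14,has); (18,9,has); (18,14,has); (18,15,has); (19,13,has); (19,14,has); (19,15,has); (23,1,has); (23,20,has); (23,22,has); (24,13,has); (24,20,has); (24,21,has); (25,15,has); (25,21,has); (25,22,has); (26,20,has); (26,21,has); (26,22,has)


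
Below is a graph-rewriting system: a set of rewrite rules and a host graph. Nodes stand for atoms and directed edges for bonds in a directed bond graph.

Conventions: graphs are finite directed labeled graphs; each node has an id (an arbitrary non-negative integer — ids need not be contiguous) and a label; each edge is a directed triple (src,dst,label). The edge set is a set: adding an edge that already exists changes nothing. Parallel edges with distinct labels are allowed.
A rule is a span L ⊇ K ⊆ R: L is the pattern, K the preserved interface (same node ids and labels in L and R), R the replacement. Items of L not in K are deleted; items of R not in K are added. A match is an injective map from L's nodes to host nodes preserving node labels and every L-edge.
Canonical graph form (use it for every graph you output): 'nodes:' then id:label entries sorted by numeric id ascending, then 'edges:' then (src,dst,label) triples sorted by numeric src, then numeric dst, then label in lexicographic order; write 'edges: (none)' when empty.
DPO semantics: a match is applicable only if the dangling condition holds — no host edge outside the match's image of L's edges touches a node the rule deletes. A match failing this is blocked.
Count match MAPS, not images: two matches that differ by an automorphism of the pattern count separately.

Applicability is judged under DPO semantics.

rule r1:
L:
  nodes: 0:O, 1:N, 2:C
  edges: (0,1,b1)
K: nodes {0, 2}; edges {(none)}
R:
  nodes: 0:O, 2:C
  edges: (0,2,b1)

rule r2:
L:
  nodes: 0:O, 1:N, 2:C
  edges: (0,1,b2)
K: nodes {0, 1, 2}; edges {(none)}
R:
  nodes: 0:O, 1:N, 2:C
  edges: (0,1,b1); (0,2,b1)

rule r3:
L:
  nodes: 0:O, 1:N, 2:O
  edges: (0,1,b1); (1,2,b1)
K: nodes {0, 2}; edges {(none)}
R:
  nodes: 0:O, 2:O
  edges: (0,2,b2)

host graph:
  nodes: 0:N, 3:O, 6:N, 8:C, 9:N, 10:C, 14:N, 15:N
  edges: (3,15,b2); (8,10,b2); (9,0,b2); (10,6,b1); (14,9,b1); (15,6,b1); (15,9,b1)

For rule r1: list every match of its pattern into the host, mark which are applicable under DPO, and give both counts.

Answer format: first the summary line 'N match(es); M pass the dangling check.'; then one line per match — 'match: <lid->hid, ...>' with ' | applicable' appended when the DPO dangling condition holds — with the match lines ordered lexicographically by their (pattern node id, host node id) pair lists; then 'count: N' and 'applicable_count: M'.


0 match(es); 0 pass the dangling check.
count: 0
applicable_count: 0


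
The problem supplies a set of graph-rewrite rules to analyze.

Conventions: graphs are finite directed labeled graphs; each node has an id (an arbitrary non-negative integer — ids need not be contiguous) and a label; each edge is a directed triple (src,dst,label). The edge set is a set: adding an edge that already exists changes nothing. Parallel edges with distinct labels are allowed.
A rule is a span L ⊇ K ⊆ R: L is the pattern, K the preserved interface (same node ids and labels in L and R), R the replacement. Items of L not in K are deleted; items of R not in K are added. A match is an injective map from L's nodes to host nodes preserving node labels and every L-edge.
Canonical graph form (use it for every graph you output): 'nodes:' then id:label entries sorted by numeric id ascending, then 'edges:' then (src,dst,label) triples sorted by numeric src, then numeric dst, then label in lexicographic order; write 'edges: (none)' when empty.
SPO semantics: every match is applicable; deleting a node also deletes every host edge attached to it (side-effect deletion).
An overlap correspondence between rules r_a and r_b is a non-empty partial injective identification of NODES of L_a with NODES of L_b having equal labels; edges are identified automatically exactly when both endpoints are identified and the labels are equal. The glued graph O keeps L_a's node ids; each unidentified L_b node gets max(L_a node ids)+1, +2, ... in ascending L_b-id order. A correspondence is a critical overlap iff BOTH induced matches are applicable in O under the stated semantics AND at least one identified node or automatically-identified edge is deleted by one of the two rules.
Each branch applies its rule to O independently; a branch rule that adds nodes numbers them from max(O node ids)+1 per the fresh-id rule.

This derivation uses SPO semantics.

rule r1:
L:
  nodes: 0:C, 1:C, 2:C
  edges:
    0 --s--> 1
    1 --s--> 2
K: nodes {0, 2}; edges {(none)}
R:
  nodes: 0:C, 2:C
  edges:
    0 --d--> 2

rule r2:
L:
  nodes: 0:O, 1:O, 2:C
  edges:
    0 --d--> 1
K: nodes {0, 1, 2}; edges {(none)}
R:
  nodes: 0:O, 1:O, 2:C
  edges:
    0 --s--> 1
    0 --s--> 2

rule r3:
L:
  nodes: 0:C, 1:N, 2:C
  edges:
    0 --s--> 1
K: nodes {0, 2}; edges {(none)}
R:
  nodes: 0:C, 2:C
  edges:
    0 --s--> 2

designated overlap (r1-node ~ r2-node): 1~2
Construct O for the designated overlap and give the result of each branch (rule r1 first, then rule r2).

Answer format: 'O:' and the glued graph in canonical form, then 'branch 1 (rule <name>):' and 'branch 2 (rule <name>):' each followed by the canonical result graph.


O:
nodes: 0:C, 1:C, 2:C, 3:O, 4:O
edges: (0,1,s); (1,2,s); (3,4,d)
branch 1 (rule r1):
nodes: 0:C, 2:C, 3:O, 4:O
edges: (0,2,d); (3,4,d)
branch 2 (rule r2):
nodes: 0:C, 1:C, 2:C, 3:O, 4:O
edges: (0,1,s); (1,2,s); (3,1,s); (3,4,s)


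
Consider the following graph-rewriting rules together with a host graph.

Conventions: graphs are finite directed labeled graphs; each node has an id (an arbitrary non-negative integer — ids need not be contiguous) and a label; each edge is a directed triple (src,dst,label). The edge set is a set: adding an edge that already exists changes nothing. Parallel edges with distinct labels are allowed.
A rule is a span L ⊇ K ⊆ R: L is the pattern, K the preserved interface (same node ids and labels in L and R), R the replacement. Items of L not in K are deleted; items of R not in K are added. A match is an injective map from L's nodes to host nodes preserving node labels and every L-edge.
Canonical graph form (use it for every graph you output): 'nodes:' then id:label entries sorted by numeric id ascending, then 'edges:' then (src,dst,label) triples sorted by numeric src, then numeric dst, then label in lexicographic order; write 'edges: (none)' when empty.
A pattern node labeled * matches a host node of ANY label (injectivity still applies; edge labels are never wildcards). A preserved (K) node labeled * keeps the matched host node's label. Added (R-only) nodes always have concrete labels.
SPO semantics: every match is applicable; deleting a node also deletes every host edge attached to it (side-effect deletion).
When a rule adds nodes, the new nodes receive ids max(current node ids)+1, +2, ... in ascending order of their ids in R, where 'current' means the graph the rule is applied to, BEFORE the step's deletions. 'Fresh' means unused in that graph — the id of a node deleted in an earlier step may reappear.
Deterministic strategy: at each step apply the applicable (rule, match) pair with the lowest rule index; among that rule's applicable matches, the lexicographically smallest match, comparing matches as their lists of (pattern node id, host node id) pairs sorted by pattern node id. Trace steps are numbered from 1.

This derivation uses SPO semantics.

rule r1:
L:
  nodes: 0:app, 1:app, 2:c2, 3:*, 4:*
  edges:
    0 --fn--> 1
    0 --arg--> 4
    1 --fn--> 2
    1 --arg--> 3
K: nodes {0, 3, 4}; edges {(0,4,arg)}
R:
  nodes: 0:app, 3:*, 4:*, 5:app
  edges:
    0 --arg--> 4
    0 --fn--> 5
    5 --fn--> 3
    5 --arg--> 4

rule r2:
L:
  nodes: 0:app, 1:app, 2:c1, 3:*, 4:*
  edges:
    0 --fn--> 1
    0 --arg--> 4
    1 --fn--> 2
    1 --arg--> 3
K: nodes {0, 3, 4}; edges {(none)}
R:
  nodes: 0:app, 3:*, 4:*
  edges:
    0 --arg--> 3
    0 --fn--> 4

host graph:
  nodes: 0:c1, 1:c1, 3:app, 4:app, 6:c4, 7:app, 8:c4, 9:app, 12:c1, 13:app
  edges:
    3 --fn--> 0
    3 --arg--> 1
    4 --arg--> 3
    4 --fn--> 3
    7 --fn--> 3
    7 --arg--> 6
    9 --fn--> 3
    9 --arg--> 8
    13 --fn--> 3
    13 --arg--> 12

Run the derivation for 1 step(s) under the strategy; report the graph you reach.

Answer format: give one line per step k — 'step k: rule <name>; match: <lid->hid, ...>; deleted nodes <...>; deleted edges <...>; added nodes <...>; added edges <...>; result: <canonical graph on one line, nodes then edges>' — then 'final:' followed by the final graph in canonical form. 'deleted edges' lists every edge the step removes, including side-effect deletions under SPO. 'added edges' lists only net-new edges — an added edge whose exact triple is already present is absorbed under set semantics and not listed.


step 1: rule r2; match: 0->7, 1->3, 2->0, 3->1, 4->6; deleted nodes 0, 3; deleted edges (3,0,fn); (3,1,arg); (4,3,arg); (4,3,fn); (7,3,fn); (7,6,arg); (9,3,fn); (13,3,fn); added nodes (none); added edges (7,1,arg); (7,6,fn); result: nodes: 1:c1, 4:app, 6:c4, 7:app, 8:c4, 9:app, 12:c1, 13:app edges: (7,1,arg); (7,6,fn); (9,8,arg); (13,12,arg)
final:
nodes: 1:c1, 4:app, 6:c4, 7:app, 8:c4, 9:app, 12:c1, 13:app
edges: (7,1,arg); (7,6,fn); (9,8,arg); (13,12,arg)
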